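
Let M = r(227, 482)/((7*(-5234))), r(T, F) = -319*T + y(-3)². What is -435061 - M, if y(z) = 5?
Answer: -7969918653/18319 ≈ -4.3506e+5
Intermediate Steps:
r(T, F) = 25 - 319*T (r(T, F) = -319*T + 5² = -319*T + 25 = 25 - 319*T)
M = 36194/18319 (M = (25 - 319*227)/((7*(-5234))) = (25 - 72413)/(-36638) = -72388*(-1/36638) = 36194/18319 ≈ 1.9758)
-435061 - M = -435061 - 1*36194/18319 = -435061 - 36194/18319 = -7969918653/18319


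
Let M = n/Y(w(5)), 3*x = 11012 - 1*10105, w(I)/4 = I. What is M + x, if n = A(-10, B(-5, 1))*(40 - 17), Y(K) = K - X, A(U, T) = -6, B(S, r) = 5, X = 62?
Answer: 6418/21 ≈ 305.62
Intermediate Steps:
w(I) = 4*I
Y(K) = -62 + K (Y(K) = K - 1*62 = K - 62 = -62 + K)
x = 907/3 (x = (11012 - 1*10105)/3 = (11012 - 10105)/3 = (1/3)*907 = 907/3 ≈ 302.33)
n = -138 (n = -6*(40 - 17) = -6*23 = -138)
M = 23/7 (M = -138/(-62 + 4*5) = -138/(-62 + 20) = -138/(-42) = -138*(-1/42) = 23/7 ≈ 3.2857)
M + x = 23/7 + 907/3 = 6418/21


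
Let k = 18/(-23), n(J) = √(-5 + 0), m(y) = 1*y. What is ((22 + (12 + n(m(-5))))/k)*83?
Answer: -32453/9 - 1909*I*√5/18 ≈ -3605.9 - 237.15*I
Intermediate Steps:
m(y) = y
n(J) = I*√5 (n(J) = √(-5) = I*√5)
k = -18/23 (k = 18*(-1/23) = -18/23 ≈ -0.78261)
((22 + (12 + n(m(-5))))/k)*83 = ((22 + (12 + I*√5))/(-18/23))*83 = -23*(34 + I*√5)/18*83 = (-391/9 - 23*I*√5/18)*83 = -32453/9 - 1909*I*√5/18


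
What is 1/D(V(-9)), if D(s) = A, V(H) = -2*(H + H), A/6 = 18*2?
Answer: 1/216 ≈ 0.0046296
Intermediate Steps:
A = 216 (A = 6*(18*2) = 6*36 = 216)
V(H) = -4*H
D(s) = 216
1/D(V(-9)) = 1/216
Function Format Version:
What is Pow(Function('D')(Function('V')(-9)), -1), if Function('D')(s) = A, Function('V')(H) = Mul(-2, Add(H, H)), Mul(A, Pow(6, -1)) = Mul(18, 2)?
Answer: Rational(1, 216) ≈ 0.0046296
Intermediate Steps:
A = 216 (A = Mul(6, Mul(18, 2)) = Mul(6, 36) = 216)
Function('V')(H) = Mul(-4, H) (Function('V')(H) = Mul(-2, Mul(2, H)) = Mul(-4, H))
Function('D')(s) = 216
Pow(Function('D')(Function('V')(-9)), -1) = Pow(216, -1) = Rational(1, 216)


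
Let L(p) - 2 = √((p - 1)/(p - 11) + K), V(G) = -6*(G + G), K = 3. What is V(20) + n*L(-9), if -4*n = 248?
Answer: -364 - 31*√14 ≈ -479.99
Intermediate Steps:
n = -62 (n = -¼*248 = -62)
V(G) = -12*G
L(p) = 2 + √(3 + (-1 + p)/(-11 + p)) (L(p) = 2 + √((p - 1)/(p - 11) + 3) = 2 + √((-1 + p)/(-11 + p) + 3) = 2 + √(3 + (-1 + p)/(-11 + p)))
V(20) + n*L(-9) = -12*20 - 62*(2 + √2*√((-17 + 2*(-9))/(-11 - 9))) = -240 - 62*(2 + √2*√((-17 - 18)/(-20))) = -240 - 62*(2 + √2*√(-1/20*(-35))) = -240 - 62*(2 + √2*√(7/4)) = -240 - 62*(2 + √2*(√7/2)) = -240 - 62*(2 + √14/2) = -240 + (-124 - 31*√14) = -364 - 31*√14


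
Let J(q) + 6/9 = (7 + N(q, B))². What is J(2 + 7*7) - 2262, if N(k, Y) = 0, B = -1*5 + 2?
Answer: -6641/3 ≈ -2213.7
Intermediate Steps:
B = -3 (B = -5 + 2 = -3)
J(q) = 145/3 (J(q) = -⅔ + (7 + 0)² = -⅔ + 7² = -⅔ + 49 = 145/3)
J(2 + 7*7) - 2262 = 145/3 - 2262 = -6641/3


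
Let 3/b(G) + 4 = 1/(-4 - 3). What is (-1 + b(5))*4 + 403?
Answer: 11487/29 ≈ 396.10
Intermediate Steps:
b(G) = -21/29 (b(G) = 3/(-4 + 1/(-4 - 3)) = 3/(-4 + 1/(-7)) = 3/(-4 - ⅐) = 3/(-29/7) = 3*(-7/29) = -21/29)
(-1 + b(5))*4 + 403 = (-1 - 21/29)*4 + 403 = -50/29*4 + 403 = -200/29 + 403 = 11487/29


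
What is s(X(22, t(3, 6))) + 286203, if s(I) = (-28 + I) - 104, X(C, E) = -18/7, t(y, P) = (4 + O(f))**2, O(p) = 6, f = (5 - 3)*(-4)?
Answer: 2002479/7 ≈ 2.8607e+5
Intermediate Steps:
f = -8 (f = 2*(-4) = -8)
t(y, P) = 100 (t(y, P) = (4 + 6)**2 = 10**2 = 100)
X(C, E) = -18/7 (X(C, E) = -18*1/7 = -18/7)
s(I) = -132 + I
s(X(22, t(3, 6))) + 286203 = (-132 - 18/7) + 286203 = -942/7 + 286203 = 2002479/7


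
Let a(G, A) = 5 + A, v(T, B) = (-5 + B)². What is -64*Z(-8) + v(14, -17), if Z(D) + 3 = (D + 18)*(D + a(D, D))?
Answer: 7716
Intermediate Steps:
Z(D) = -3 + (5 + 2*D)*(18 + D) (Z(D) = -3 + (D + 18)*(D + (5 + D)) = -3 + (18 + D)*(5 + 2*D) = -3 + (5 + 2*D)*(18 + D))
-64*Z(-8) + v(14, -17) = -64*(87 + 2*(-8)² + 41*(-8)) + (-5 - 17)² = -64*(87 + 2*64 - 328) + (-22)² = -64*(87 + 128 - 328) + 484 = -64*(-113) + 484 = 7232 + 484 = 7716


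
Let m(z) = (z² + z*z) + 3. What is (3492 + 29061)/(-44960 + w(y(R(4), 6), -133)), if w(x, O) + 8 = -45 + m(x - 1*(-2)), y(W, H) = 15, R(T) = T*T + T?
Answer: -32553/44432 ≈ -0.73265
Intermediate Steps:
m(z) = 3 + 2*z² (m(z) = (z² + z²) + 3 = 2*z² + 3 = 3 + 2*z²)
R(T) = T + T² (R(T) = T² + T = T + T²)
w(x, O) = -50 + 2*(2 + x)² (w(x, O) = -8 + (-45 + (3 + 2*(x - 1*(-2))²)) = -8 + (-45 + (3 + 2*(x + 2)²)) = -8 + (-45 + (3 + 2*(2 + x)²)) = -8 + (-42 + 2*(2 + x)²) = -50 + 2*(2 + x)²)
(3492 + 29061)/(-44960 + w(y(R(4), 6), -133)) = (3492 + 29061)/(-44960 + (-50 + 2*(2 + 15)²)) = 32553/(-44960 + (-50 + 2*17²)) = 32553/(-44960 + (-50 + 2*289)) = 32553/(-44960 + (-50 + 578)) = 32553/(-44960 + 528) = 32553/(-44432) = 32553*(-1/44432) = -32553/44432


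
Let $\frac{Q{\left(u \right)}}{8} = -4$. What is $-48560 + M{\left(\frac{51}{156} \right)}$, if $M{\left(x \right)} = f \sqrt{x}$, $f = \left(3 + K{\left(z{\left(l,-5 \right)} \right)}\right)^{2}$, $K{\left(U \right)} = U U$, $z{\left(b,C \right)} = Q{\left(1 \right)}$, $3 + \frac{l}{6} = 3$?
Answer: $-48560 + \frac{81133 \sqrt{221}}{2} \approx 5.545 \cdot 10^{5}$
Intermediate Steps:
$l = 0$ ($l = -18 + 6 \cdot 3 = -18 + 18 = 0$)
$Q{\left(u \right)} = -32$ ($Q{\left(u \right)} = 8 \left(-4\right) = -32$)
$z{\left(b,C \right)} = -32$
$K{\left(U \right)} = U^{2}$
$f = 1054729$ ($f = \left(3 + \left(-32\right)^{2}\right)^{2} = \left(3 + 1024\right)^{2} = 1027^{2} = 1054729$)
$M{\left(x \right)} = 1054729 \sqrt{x}$
$-48560 + M{\left(\frac{51}{156} \right)} = -48560 + 1054729 \sqrt{\frac{51}{156}} = -48560 + 1054729 \sqrt{51 \cdot \frac{1}{156}} = -48560 + 1054729 \sqrt{\frac{17}{52}} = -48560 + 1054729 \frac{\sqrt{221}}{26} = -48560 + \frac{81133 \sqrt{221}}{2}$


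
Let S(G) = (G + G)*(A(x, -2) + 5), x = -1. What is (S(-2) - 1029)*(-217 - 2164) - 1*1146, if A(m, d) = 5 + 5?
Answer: 2591763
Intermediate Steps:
A(m, d) = 10
S(G) = 30*G (S(G) = (G + G)*(10 + 5) = (2*G)*15 = 30*G)
(S(-2) - 1029)*(-217 - 2164) - 1*1146 = (30*(-2) - 1029)*(-217 - 2164) - 1*1146 = (-60 - 1029)*(-2381) - 1146 = -1089*(-2381) - 1146 = 2592909 - 1146 = 2591763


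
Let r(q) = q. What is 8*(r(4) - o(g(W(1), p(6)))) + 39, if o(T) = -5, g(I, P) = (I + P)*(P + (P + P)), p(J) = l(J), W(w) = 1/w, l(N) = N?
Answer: 111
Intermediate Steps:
p(J) = J
g(I, P) = 3*P*(I + P) (g(I, P) = (I + P)*(P + 2*P) = (I + P)*(3*P) = 3*P*(I + P))
8*(r(4) - o(g(W(1), p(6)))) + 39 = 8*(4 - 1*(-5)) + 39 = 8*(4 + 5) + 39 = 8*9 + 39 = 72 + 39 = 111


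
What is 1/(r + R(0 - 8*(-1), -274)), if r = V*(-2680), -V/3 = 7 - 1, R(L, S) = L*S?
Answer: 1/46048 ≈ 2.1716e-5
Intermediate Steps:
V = -18 (V = -3*(7 - 1) = -3*6 = -18)
r = 48240 (r = -18*(-2680) = 48240)
1/(r + R(0 - 8*(-1), -274)) = 1/(48240 + (0 - 8*(-1))*(-274)) = 1/(48240 + (0 + 8)*(-274)) = 1/(48240 + 8*(-274)) = 1/(48240 - 2192) = 1/46048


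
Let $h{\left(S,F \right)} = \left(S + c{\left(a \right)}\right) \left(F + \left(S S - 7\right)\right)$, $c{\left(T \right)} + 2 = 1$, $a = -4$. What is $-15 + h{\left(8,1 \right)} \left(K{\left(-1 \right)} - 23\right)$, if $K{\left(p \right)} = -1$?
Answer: $-9759$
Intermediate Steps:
$c{\left(T \right)} = -1$ ($c{\left(T \right)} = -2 + 1 = -1$)
$h{\left(S,F \right)} = \left(-1 + S\right) \left(-7 + F + S^{2}\right)$ ($h{\left(S,F \right)} = \left(S - 1\right) \left(F + \left(S S - 7\right)\right) = \left(-1 + S\right) \left(F + \left(S^{2} - 7\right)\right) = \left(-1 + S\right) \left(F + \left(-7 + S^{2}\right)\right) = \left(-1 + S\right) \left(-7 + F + S^{2}\right)$)
$-15 + h{\left(8,1 \right)} \left(K{\left(-1 \right)} - 23\right) = -15 + \left(7 + 8^{3} - 1 - 8^{2} - 56 + 1 \cdot 8\right) \left(-1 - 23\right) = -15 + \left(7 + 512 - 1 - 64 - 56 + 8\right) \left(-1 - 23\right) = -15 + \left(7 + 512 - 1 - 64 - 56 + 8\right) \left(-24\right) = -15 + 406 \left(-24\right) = -15 - 9744 = -9759$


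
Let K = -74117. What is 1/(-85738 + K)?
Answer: -1/159855 ≈ -6.2557e-6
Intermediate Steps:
1/(-85738 + K) = 1/(-85738 - 74117) = 1/(-159855) = -1/159855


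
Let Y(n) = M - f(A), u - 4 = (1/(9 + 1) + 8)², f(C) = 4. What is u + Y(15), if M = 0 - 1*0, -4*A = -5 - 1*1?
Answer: 6561/100 ≈ 65.610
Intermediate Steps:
A = 3/2 (A = -(-5 - 1*1)/4 = -(-5 - 1)/4 = -¼*(-6) = 3/2 ≈ 1.5000)
u = 6961/100 (u = 4 + (1/(9 + 1) + 8)² = 4 + (1/10 + 8)² = 4 + (⅒ + 8)² = 4 + (81/10)² = 4 + 6561/100 = 6961/100 ≈ 69.610)
M = 0 (M = 0 + 0 = 0)
Y(n) = -4 (Y(n) = 0 - 1*4 = 0 - 4 = -4)
u + Y(15) = 6961/100 - 4 = 6561/100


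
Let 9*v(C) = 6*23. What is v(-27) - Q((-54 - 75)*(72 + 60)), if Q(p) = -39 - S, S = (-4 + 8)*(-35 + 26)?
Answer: 55/3 ≈ 18.333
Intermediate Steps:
S = -36 (S = 4*(-9) = -36)
v(C) = 46/3 (v(C) = (6*23)/9 = (⅑)*138 = 46/3)
Q(p) = -3 (Q(p) = -39 - 1*(-36) = -39 + 36 = -3)
v(-27) - Q((-54 - 75)*(72 + 60)) = 46/3 - 1*(-3) = 46/3 + 3 = 55/3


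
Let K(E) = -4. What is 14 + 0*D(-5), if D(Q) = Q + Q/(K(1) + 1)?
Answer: 14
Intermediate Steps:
D(Q) = 2*Q/3 (D(Q) = Q + Q/(-4 + 1) = Q + Q/(-3) = Q - Q/3 = 2*Q/3)
14 + 0*D(-5) = 14 + 0*((2/3)*(-5)) = 14 + 0*(-10/3) = 14 + 0 = 14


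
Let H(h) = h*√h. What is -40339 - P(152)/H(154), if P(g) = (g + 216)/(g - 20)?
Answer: -40339 - 23*√154/195657 ≈ -40339.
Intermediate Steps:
H(h) = h^(3/2)
P(g) = (216 + g)/(-20 + g)
-40339 - P(152)/H(154) = -40339 - (216 + 152)/(-20 + 152)/(154^(3/2)) = -40339 - 368/132/(154*√154) = -40339 - (1/132)*368*√154/23716 = -40339 - 92*√154/23716/33 = -40339 - 23*√154/195657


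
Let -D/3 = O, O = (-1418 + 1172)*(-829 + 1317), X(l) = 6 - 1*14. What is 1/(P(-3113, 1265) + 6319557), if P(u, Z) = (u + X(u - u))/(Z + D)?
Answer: 361409/2283944772692 ≈ 1.5824e-7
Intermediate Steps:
X(l) = -8 (X(l) = 6 - 14 = -8)
O = -120048 (O = -246*488 = -120048)
D = 360144 (D = -3*(-120048) = 360144)
P(u, Z) = (-8 + u)/(360144 + Z) (P(u, Z) = (u - 8)/(Z + 360144) = (-8 + u)/(360144 + Z))
1/(P(-3113, 1265) + 6319557) = 1/((-8 - 3113)/(360144 + 1265) + 6319557) = 1/(-3121/361409 + 6319557) = 1/(2283944772692/361409) = 361409/2283944772692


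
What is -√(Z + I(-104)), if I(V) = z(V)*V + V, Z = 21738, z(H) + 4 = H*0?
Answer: -105*√2 ≈ -148.49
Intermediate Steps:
z(H) = -4 (z(H) = -4 + H*0 = -4 + 0 = -4)
I(V) = -3*V (I(V) = -4*V + V = -3*V)
-√(Z + I(-104)) = -√(21738 - 3*(-104)) = -√(21738 + 312) = -√22050 = -105*√2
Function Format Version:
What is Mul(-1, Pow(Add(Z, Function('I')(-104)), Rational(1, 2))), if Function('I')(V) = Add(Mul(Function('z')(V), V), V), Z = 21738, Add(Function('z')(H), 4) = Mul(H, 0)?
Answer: Mul(-105, Pow(2, Rational(1, 2))) ≈ -148.49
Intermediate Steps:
Function('z')(H) = -4 (Function('z')(H) = Add(-4, Mul(H, 0)) = Add(-4, 0) = -4)
Function('I')(V) = Mul(-3, V) (Function('I')(V) = Add(Mul(-4, V), V) = Mul(-3, V))
Mul(-1, Pow(Add(Z, Function('I')(-104)), Rational(1, 2))) = Mul(-1, Pow(Add(21738, Mul(-3, -104)), Rational(1, 2))) = Mul(-1, Pow(Add(21738, 312), Rational(1, 2))) = Mul(-1, Pow(22050, Rational(1, 2))) = Mul(-1, Mul(105, Pow(2, Rational(1, 2)))) = Mul(-105, Pow(2, Rational(1, 2)))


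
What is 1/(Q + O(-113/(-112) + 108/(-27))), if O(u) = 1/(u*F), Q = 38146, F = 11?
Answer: 3685/140567898 ≈ 2.6215e-5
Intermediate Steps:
O(u) = 1/(11*u) (O(u) = 1/(u*11) = 1/(11*u))
1/(Q + O(-113/(-112) + 108/(-27))) = 1/(38146 + 1/(11*(-113/(-112) + 108/(-27)))) = 1/(38146 + 1/(11*(-113*(-1/112) + 108*(-1/27)))) = 1/(38146 + 1/(11*(113/112 - 4))) = 1/(38146 + 1/(11*(-335/112))) = 1/(38146 + (1/11)*(-112/335)) = 1/(38146 - 112/3685) = 1/(140567898/3685) = 3685/140567898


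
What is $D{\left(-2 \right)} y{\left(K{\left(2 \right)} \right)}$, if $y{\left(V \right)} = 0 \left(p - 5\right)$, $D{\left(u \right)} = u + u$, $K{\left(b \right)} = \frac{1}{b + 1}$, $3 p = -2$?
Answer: $0$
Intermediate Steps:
$p = - \frac{2}{3}$ ($p = \frac{1}{3} \left(-2\right) = - \frac{2}{3} \approx -0.66667$)
$K{\left(b \right)} = \frac{1}{1 + b}$
$D{\left(u \right)} = 2 u$
$y{\left(V \right)} = 0$ ($y{\left(V \right)} = 0 \left(- \frac{2}{3} - 5\right) = 0 \left(- \frac{17}{3}\right) = 0$)
$D{\left(-2 \right)} y{\left(K{\left(2 \right)} \right)} = 2 \left(-2\right) 0 = \left(-4\right) 0 = 0$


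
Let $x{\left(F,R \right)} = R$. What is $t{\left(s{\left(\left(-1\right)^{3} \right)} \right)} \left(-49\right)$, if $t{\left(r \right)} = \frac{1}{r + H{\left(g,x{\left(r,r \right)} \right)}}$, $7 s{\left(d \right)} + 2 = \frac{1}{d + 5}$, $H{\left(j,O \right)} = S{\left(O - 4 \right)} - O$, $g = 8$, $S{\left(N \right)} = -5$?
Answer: $\frac{49}{5} \approx 9.8$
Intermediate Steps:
$H{\left(j,O \right)} = -5 - O$
$s{\left(d \right)} = - \frac{2}{7} + \frac{1}{7 \left(5 + d\right)}$ ($s{\left(d \right)} = - \frac{2}{7} + \frac{1}{7 \left(d + 5\right)} = - \frac{2}{7} + \frac{1}{7 \left(5 + d\right)}$)
$t{\left(r \right)} = - \frac{1}{5}$ ($t{\left(r \right)} = \frac{1}{r - \left(5 + r\right)} = \frac{1}{-5} = - \frac{1}{5}$)
$t{\left(s{\left(\left(-1\right)^{3} \right)} \right)} \left(-49\right) = \left(- \frac{1}{5}\right) \left(-49\right) = \frac{49}{5}$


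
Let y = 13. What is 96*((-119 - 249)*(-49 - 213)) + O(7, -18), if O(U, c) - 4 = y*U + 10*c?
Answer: 9255851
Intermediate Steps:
O(U, c) = 4 + 10*c + 13*U (O(U, c) = 4 + (13*U + 10*c) = 4 + (10*c + 13*U) = 4 + 10*c + 13*U)
96*((-119 - 249)*(-49 - 213)) + O(7, -18) = 96*((-119 - 249)*(-49 - 213)) + (4 + 10*(-18) + 13*7) = 96*(-368*(-262)) + (4 - 180 + 91) = 96*96416 - 85 = 9255936 - 85 = 9255851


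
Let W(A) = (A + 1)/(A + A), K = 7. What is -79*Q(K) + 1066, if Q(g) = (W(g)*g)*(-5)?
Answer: 2646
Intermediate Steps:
W(A) = (1 + A)/(2*A) (W(A) = (1 + A)/((2*A)) = (1 + A)*(1/(2*A)) = (1 + A)/(2*A))
Q(g) = -5/2 - 5*g/2 (Q(g) = (((1 + g)/(2*g))*g)*(-5) = (½ + g/2)*(-5) = -5/2 - 5*g/2)
-79*Q(K) + 1066 = -79*(-5/2 - 5/2*7) + 1066 = -79*(-5/2 - 35/2) + 1066 = -79*(-20) + 1066 = 1580 + 1066 = 2646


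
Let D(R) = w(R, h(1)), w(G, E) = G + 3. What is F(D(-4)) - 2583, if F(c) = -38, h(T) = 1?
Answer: -2621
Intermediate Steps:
w(G, E) = 3 + G
D(R) = 3 + R
F(D(-4)) - 2583 = -38 - 2583 = -2621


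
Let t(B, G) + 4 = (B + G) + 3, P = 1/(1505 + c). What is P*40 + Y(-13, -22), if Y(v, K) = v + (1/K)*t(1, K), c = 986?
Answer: -29852/2491 ≈ -11.984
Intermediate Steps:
P = 1/2491 (P = 1/(1505 + 986) = 1/2491 ≈ 0.00040145)
t(B, G) = -1 + B + G (t(B, G) = -4 + ((B + G) + 3) = -4 + (3 + B + G) = -1 + B + G)
Y(v, K) = 1 + v (Y(v, K) = v + (1/K)*(-1 + 1 + K) = v + K/K = v + 1 = 1 + v)
P*40 + Y(-13, -22) = (1/2491)*40 + (1 - 13) = 40/2491 - 12 = -29852/2491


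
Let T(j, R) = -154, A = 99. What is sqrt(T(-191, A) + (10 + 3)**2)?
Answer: sqrt(15) ≈ 3.8730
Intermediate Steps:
sqrt(T(-191, A) + (10 + 3)**2) = sqrt(-154 + (10 + 3)**2) = sqrt(-154 + 13**2) = sqrt(-154 + 169) = sqrt(15)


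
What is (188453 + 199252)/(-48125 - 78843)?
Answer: -387705/126968 ≈ -3.0536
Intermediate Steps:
(188453 + 199252)/(-48125 - 78843) = 387705/(-126968) = 387705*(-1/126968) = -387705/126968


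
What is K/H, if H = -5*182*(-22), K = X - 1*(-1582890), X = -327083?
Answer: 179401/2860 ≈ 62.728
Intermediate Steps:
K = 1255807 (K = -327083 - 1*(-1582890) = -327083 + 1582890 = 1255807)
H = 20020 (H = -910*(-22) = 20020)
K/H = 1255807/20020 = 1255807*(1/20020) = 179401/2860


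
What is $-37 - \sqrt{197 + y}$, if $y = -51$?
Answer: $-37 - \sqrt{146} \approx -49.083$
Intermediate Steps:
$-37 - \sqrt{197 + y} = -37 - \sqrt{197 - 51} = -37 - \sqrt{146}$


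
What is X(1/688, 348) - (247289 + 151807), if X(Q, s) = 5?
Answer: -399091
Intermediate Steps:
X(1/688, 348) - (247289 + 151807) = 5 - (247289 + 151807) = 5 - 1*399096 = 5 - 399096 = -399091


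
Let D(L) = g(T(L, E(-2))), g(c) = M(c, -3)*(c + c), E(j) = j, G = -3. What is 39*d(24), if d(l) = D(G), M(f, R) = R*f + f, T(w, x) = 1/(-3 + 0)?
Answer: -52/3 ≈ -17.333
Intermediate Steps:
T(w, x) = -⅓ (T(w, x) = 1/(-3) = -⅓)
M(f, R) = f + R*f
g(c) = -4*c² (g(c) = (c*(1 - 3))*(c + c) = (c*(-2))*(2*c) = (-2*c)*(2*c) = -4*c²)
D(L) = -4/9 (D(L) = -4*(-⅓)² = -4*⅑ = -4/9)
d(l) = -4/9
39*d(24) = 39*(-4/9) = -52/3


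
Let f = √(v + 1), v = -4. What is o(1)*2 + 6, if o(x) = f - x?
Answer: 4 + 2*I*√3 ≈ 4.0 + 3.4641*I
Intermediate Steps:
f = I*√3 (f = √(-4 + 1) = √(-3) = I*√3 ≈ 1.732*I)
o(x) = -x + I*√3 (o(x) = I*√3 - x = -x + I*√3)
o(1)*2 + 6 = (-1*1 + I*√3)*2 + 6 = (-1 + I*√3)*2 + 6 = (-2 + 2*I*√3) + 6 = 4 + 2*I*√3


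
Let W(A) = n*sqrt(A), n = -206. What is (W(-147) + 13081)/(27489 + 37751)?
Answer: 13081/65240 - 103*I*sqrt(3)/4660 ≈ 0.20051 - 0.038284*I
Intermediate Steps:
W(A) = -206*sqrt(A)
(W(-147) + 13081)/(27489 + 37751) = (-1442*I*sqrt(3) + 13081)/(27489 + 37751) = (-1442*I*sqrt(3) + 13081)/65240 = (-1442*I*sqrt(3) + 13081)*(1/65240) = (13081 - 1442*I*sqrt(3))*(1/65240) = 13081/65240 - 103*I*sqrt(3)/4660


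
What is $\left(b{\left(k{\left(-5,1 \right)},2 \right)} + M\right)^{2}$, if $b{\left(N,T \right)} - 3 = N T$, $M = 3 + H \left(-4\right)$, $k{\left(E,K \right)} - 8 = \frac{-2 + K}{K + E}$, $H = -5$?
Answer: $\frac{7225}{4} \approx 1806.3$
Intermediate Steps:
$k{\left(E,K \right)} = 8 + \frac{-2 + K}{E + K}$ ($k{\left(E,K \right)} = 8 + \frac{-2 + K}{K + E} = 8 + \frac{-2 + K}{E + K}$)
$M = 23$ ($M = 3 - -20 = 3 + 20 = 23$)
$b{\left(N,T \right)} = 3 + N T$
$\left(b{\left(k{\left(-5,1 \right)},2 \right)} + M\right)^{2} = \left(\left(3 + \frac{-2 + 8 \left(-5\right) + 9 \cdot 1}{-5 + 1} \cdot 2\right) + 23\right)^{2} = \left(\left(3 + \frac{-2 - 40 + 9}{-4} \cdot 2\right) + 23\right)^{2} = \left(\left(3 + \left(- \frac{1}{4}\right) \left(-33\right) 2\right) + 23\right)^{2} = \left(\left(3 + \frac{33}{4} \cdot 2\right) + 23\right)^{2} = \left(\left(3 + \frac{33}{2}\right) + 23\right)^{2} = \left(\frac{39}{2} + 23\right)^{2} = \left(\frac{85}{2}\right)^{2} = \frac{7225}{4}$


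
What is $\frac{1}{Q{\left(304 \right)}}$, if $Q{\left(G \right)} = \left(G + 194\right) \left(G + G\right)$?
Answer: $\frac{1}{302784} \approx 3.3027 \cdot 10^{-6}$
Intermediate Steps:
$Q{\left(G \right)} = 2 G \left(194 + G\right)$ ($Q{\left(G \right)} = \left(194 + G\right) 2 G = 2 G \left(194 + G\right)$)
$\frac{1}{Q{\left(304 \right)}} = \frac{1}{2 \cdot 304 \left(194 + 304\right)} = \frac{1}{2 \cdot 304 \cdot 498} = \frac{1}{302784}$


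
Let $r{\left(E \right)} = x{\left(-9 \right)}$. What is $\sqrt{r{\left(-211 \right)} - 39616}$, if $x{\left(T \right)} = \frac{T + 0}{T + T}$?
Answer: $\frac{i \sqrt{158462}}{2} \approx 199.04 i$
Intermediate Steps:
$x{\left(T \right)} = \frac{1}{2}$ ($x{\left(T \right)} = \frac{T}{2 T} = T \frac{1}{2 T} = \frac{1}{2}$)
$r{\left(E \right)} = \frac{1}{2}$
$\sqrt{r{\left(-211 \right)} - 39616} = \sqrt{\frac{1}{2} - 39616} = \sqrt{- \frac{79231}{2}} = \frac{i \sqrt{158462}}{2}$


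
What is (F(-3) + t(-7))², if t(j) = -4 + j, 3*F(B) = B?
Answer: 144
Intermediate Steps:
F(B) = B/3
(F(-3) + t(-7))² = ((⅓)*(-3) + (-4 - 7))² = (-1 - 11)² = (-12)² = 144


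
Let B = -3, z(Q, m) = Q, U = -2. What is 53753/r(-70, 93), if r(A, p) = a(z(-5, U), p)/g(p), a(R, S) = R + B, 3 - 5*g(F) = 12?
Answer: 483777/40 ≈ 12094.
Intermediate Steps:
g(F) = -9/5 (g(F) = 3/5 - 1/5*12 = 3/5 - 12/5 = -9/5)
a(R, S) = -3 + R (a(R, S) = R - 3 = -3 + R)
r(A, p) = 40/9 (r(A, p) = (-3 - 5)/(-9/5) = -8*(-5/9) = 40/9)
53753/r(-70, 93) = 53753/(40/9) = 53753*(9/40) = 483777/40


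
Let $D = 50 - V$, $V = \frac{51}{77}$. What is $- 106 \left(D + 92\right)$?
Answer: $- \frac{1153598}{77} \approx -14982.0$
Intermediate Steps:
$V = \frac{51}{77}$ ($V = 51 \cdot \frac{1}{77} = \frac{51}{77} \approx 0.66234$)
$D = \frac{3799}{77}$ ($D = 50 - \frac{51}{77} = \frac{3799}{77} \approx 49.338$)
$- 106 \left(D + 92\right) = - 106 \left(\frac{3799}{77} + 92\right) = \left(-106\right) \frac{10883}{77} = - \frac{1153598}{77}$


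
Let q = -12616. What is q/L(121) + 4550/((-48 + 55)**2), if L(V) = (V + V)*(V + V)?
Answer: 9494572/102487 ≈ 92.642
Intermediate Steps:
L(V) = 4*V**2 (L(V) = (2*V)*(2*V) = 4*V**2)
q/L(121) + 4550/((-48 + 55)**2) = -12616/(4*121**2) + 4550/((-48 + 55)**2) = -12616/(4*14641) + 4550/(7**2) = -12616/58564 + 4550/49 = -12616*1/58564 + 4550*(1/49) = -3154/14641 + 650/7 = 9494572/102487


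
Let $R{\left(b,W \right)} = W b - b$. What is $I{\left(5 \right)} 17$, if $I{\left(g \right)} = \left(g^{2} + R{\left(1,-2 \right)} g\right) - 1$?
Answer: $153$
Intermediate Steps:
$R{\left(b,W \right)} = - b + W b$
$I{\left(g \right)} = -1 + g^{2} - 3 g$ ($I{\left(g \right)} = \left(g^{2} + 1 \left(-1 - 2\right) g\right) - 1 = \left(g^{2} + 1 \left(-3\right) g\right) - 1 = \left(g^{2} - 3 g\right) - 1 = -1 + g^{2} - 3 g$)
$I{\left(5 \right)} 17 = \left(-1 + 5^{2} - 15\right) 17 = \left(-1 + 25 - 15\right) 17 = 9 \cdot 17 = 153$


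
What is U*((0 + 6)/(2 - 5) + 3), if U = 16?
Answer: 16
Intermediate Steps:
U*((0 + 6)/(2 - 5) + 3) = 16*((0 + 6)/(2 - 5) + 3) = 16*(6/(-3) + 3) = 16*(6*(-⅓) + 3) = 16*(-2 + 3) = 16*1 = 16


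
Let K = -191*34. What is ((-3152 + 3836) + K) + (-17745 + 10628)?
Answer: -12927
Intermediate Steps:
K = -6494
((-3152 + 3836) + K) + (-17745 + 10628) = ((-3152 + 3836) - 6494) + (-17745 + 10628) = (684 - 6494) - 7117 = -5810 - 7117 = -12927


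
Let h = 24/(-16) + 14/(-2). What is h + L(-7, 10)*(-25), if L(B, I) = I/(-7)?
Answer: 381/14 ≈ 27.214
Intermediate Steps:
L(B, I) = -I/7 (L(B, I) = I*(-⅐) = -I/7)
h = -17/2 (h = 24*(-1/16) + 14*(-½) = -3/2 - 7 = -17/2 ≈ -8.5000)
h + L(-7, 10)*(-25) = -17/2 - ⅐*10*(-25) = -17/2 - 10/7*(-25) = -17/2 + 250/7 = 381/14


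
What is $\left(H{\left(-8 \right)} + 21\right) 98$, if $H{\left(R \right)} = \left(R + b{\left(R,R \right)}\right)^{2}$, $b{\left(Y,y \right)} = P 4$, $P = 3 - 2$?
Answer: $3626$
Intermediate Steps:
$P = 1$ ($P = 3 - 2 = 1$)
$b{\left(Y,y \right)} = 4$ ($b{\left(Y,y \right)} = 1 \cdot 4 = 4$)
$H{\left(R \right)} = \left(4 + R\right)^{2}$ ($H{\left(R \right)} = \left(R + 4\right)^{2} = \left(4 + R\right)^{2}$)
$\left(H{\left(-8 \right)} + 21\right) 98 = \left(\left(4 - 8\right)^{2} + 21\right) 98 = \left(\left(-4\right)^{2} + 21\right) 98 = \left(16 + 21\right) 98 = 37 \cdot 98 = 3626$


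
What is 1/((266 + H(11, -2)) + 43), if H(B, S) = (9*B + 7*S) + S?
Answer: 1/392 ≈ 0.0025510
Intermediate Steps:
H(B, S) = 8*S + 9*B (H(B, S) = (7*S + 9*B) + S = 8*S + 9*B)
1/((266 + H(11, -2)) + 43) = 1/((266 + (8*(-2) + 9*11)) + 43) = 1/((266 + (-16 + 99)) + 43) = 1/((266 + 83) + 43) = 1/(349 + 43) = 1/392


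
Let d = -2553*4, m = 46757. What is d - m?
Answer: -56969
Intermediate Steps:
d = -10212
d - m = -10212 - 1*46757 = -10212 - 46757 = -56969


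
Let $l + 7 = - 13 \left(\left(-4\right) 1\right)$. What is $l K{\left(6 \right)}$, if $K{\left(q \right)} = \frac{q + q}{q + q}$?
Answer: $45$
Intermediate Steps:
$K{\left(q \right)} = 1$ ($K{\left(q \right)} = \frac{2 q}{2 q} = 2 q \frac{1}{2 q} = 1$)
$l = 45$ ($l = -7 - 13 \left(\left(-4\right) 1\right) = -7 - -52 = -7 + 52 = 45$)
$l K{\left(6 \right)} = 45 \cdot 1 = 45$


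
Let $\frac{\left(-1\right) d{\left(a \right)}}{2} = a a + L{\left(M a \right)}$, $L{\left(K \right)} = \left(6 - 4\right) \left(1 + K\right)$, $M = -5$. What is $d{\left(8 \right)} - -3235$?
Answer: $3263$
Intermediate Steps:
$L{\left(K \right)} = 2 + 2 K$ ($L{\left(K \right)} = 2 \left(1 + K\right) = 2 + 2 K$)
$d{\left(a \right)} = -4 - 2 a^{2} + 20 a$ ($d{\left(a \right)} = - 2 \left(a a + \left(2 + 2 \left(- 5 a\right)\right)\right) = - 2 \left(a^{2} - \left(-2 + 10 a\right)\right) = - 2 \left(2 + a^{2} - 10 a\right) = -4 - 2 a^{2} + 20 a$)
$d{\left(8 \right)} - -3235 = \left(-4 - 2 \cdot 8^{2} + 20 \cdot 8\right) - -3235 = \left(-4 - 128 + 160\right) + 3235 = 28 + 3235 = 3263$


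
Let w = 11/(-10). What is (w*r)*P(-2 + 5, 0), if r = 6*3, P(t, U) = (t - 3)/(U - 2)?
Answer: 0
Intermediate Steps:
P(t, U) = (-3 + t)/(-2 + U)
w = -11/10 (w = 11*(-⅒) = -11/10 ≈ -1.1000)
r = 18
(w*r)*P(-2 + 5, 0) = (-11/10*18)*((-3 + (-2 + 5))/(-2 + 0)) = -99*(-3 + 3)/(5*(-2)) = -(-99)*0/10 = -99/5*0 = 0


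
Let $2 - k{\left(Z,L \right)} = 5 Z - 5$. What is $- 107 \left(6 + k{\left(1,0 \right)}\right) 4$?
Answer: $-3424$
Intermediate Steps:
$k{\left(Z,L \right)} = 7 - 5 Z$ ($k{\left(Z,L \right)} = 2 - \left(5 Z - 5\right) = 2 - \left(-5 + 5 Z\right) = 7 - 5 Z$)
$- 107 \left(6 + k{\left(1,0 \right)}\right) 4 = - 107 \left(6 + \left(7 - 5\right)\right) 4 = - 107 \left(6 + 2\right) 4 = - 107 \cdot 8 \cdot 4 = \left(-107\right) 32 = -3424$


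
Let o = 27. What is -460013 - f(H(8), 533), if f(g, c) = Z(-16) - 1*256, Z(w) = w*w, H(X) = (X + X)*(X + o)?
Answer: -460013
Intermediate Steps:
H(X) = 2*X*(27 + X) (H(X) = (X + X)*(X + 27) = (2*X)*(27 + X) = 2*X*(27 + X))
Z(w) = w²
f(g, c) = 0 (f(g, c) = (-16)² - 1*256 = 256 - 256 = 0)
-460013 - f(H(8), 533) = -460013 - 1*0 = -460013 + 0 = -460013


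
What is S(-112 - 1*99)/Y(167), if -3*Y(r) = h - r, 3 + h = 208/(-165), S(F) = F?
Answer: -104445/28258 ≈ -3.6961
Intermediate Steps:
h = -703/165 (h = -3 + 208/(-165) = -3 + 208*(-1/165) = -3 - 208/165 = -703/165 ≈ -4.2606)
Y(r) = 703/495 + r/3 (Y(r) = -(-703/165 - r)/3 = 703/495 + r/3)
S(-112 - 1*99)/Y(167) = (-112 - 1*99)/(703/495 + (1/3)*167) = (-112 - 99)/(703/495 + 167/3) = -211/28258/495 = -211*495/28258 = -104445/28258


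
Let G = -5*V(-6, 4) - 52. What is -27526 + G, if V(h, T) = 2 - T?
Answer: -27568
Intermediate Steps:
G = -42 (G = -5*(2 - 1*4) - 52 = -5*(2 - 4) - 52 = -5*(-2) - 52 = 10 - 52 = -42)
-27526 + G = -27526 - 42 = -27568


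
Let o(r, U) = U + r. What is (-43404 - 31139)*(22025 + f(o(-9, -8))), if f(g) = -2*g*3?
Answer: -1649412961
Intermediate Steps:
f(g) = -6*g
(-43404 - 31139)*(22025 + f(o(-9, -8))) = (-43404 - 31139)*(22025 - 6*(-8 - 9)) = -74543*(22025 - 6*(-17)) = -74543*(22025 + 102) = -74543*22127 = -1649412961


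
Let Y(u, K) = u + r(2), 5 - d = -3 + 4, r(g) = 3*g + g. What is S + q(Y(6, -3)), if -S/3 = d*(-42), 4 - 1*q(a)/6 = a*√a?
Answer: 528 - 84*√14 ≈ 213.70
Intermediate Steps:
r(g) = 4*g
d = 4 (d = 5 - (-3 + 4) = 5 - 1*1 = 5 - 1 = 4)
Y(u, K) = 8 + u (Y(u, K) = u + 4*2 = u + 8 = 8 + u)
q(a) = 24 - 6*a^(3/2) (q(a) = 24 - 6*a*√a = 24 - 6*a^(3/2))
S = 504 (S = -12*(-42) = -3*(-168) = 504)
S + q(Y(6, -3)) = 504 + (24 - 6*(8 + 6)^(3/2)) = 504 + (24 - 84*√14) = 528 - 84*√14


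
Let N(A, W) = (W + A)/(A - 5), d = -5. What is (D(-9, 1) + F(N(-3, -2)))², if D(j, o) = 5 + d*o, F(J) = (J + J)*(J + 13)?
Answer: 297025/1024 ≈ 290.06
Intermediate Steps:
N(A, W) = (A + W)/(-5 + A)
F(J) = 2*J*(13 + J) (F(J) = (2*J)*(13 + J) = 2*J*(13 + J))
D(j, o) = 5 - 5*o
(D(-9, 1) + F(N(-3, -2)))² = ((5 - 5*1) + 2*((-3 - 2)/(-5 - 3))*(13 + (-3 - 2)/(-5 - 3)))² = ((5 - 5) + 2*(-5/(-8))*(13 - 5/(-8)))² = (0 + 2*(-⅛*(-5))*(13 - ⅛*(-5)))² = (0 + 2*(5/8)*(13 + 5/8))² = (0 + 2*(5/8)*(109/8))² = (0 + 545/32)² = (545/32)² = 297025/1024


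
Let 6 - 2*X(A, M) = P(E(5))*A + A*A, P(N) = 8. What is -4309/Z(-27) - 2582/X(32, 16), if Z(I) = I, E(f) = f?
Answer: 2814547/17199 ≈ 163.65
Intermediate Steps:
X(A, M) = 3 - 4*A - A**2/2 (X(A, M) = 3 - (8*A + A*A)/2 = 3 - (8*A + A**2)/2 = 3 - (A**2 + 8*A)/2 = 3 + (-4*A - A**2/2) = 3 - 4*A - A**2/2)
-4309/Z(-27) - 2582/X(32, 16) = -4309/(-27) - 2582/(3 - 4*32 - 1/2*32**2) = -4309*(-1/27) - 2582/(3 - 128 - 1/2*1024) = 4309/27 - 2582/(3 - 128 - 512) = 4309/27 - 2582/(-637) = 4309/27 - 2582*(-1/637) = 4309/27 + 2582/637 = 2814547/17199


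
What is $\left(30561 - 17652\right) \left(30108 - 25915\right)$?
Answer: $54127437$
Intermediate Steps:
$\left(30561 - 17652\right) \left(30108 - 25915\right) = 12909 \cdot 4193 = 54127437$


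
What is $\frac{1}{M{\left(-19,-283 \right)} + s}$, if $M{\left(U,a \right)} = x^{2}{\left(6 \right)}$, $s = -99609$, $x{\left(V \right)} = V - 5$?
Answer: $- \frac{1}{99608} \approx -1.0039 \cdot 10^{-5}$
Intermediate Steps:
$x{\left(V \right)} = -5 + V$ ($x{\left(V \right)} = V - 5 = -5 + V$)
$M{\left(U,a \right)} = 1$ ($M{\left(U,a \right)} = \left(-5 + 6\right)^{2} = 1^{2} = 1$)
$\frac{1}{M{\left(-19,-283 \right)} + s} = \frac{1}{1 - 99609} = \frac{1}{-99608} = - \frac{1}{99608}$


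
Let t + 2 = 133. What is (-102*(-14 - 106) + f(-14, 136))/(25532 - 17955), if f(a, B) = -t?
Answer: 12109/7577 ≈ 1.5981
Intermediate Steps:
t = 131 (t = -2 + 133 = 131)
f(a, B) = -131 (f(a, B) = -1*131 = -131)
(-102*(-14 - 106) + f(-14, 136))/(25532 - 17955) = (-102*(-14 - 106) - 131)/(25532 - 17955) = (-102*(-120) - 131)/7577 = (12240 - 131)*(1/7577) = 12109*(1/7577) = 12109/7577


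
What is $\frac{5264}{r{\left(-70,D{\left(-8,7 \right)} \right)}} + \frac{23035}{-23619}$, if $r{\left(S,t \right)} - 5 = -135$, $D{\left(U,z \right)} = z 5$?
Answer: $- \frac{63662483}{1535235} \approx -41.468$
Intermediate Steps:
$D{\left(U,z \right)} = 5 z$
$r{\left(S,t \right)} = -130$ ($r{\left(S,t \right)} = 5 - 135 = -130$)
$\frac{5264}{r{\left(-70,D{\left(-8,7 \right)} \right)}} + \frac{23035}{-23619} = \frac{5264}{-130} + \frac{23035}{-23619} = 5264 \left(- \frac{1}{130}\right) + 23035 \left(- \frac{1}{23619}\right) = - \frac{2632}{65} - \frac{23035}{23619} = - \frac{63662483}{1535235}$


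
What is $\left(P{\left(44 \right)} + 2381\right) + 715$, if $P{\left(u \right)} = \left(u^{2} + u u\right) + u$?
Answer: $7012$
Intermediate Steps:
$P{\left(u \right)} = u + 2 u^{2}$ ($P{\left(u \right)} = \left(u^{2} + u^{2}\right) + u = 2 u^{2} + u = u + 2 u^{2}$)
$\left(P{\left(44 \right)} + 2381\right) + 715 = \left(44 \left(1 + 2 \cdot 44\right) + 2381\right) + 715 = \left(44 \left(1 + 88\right) + 2381\right) + 715 = \left(44 \cdot 89 + 2381\right) + 715 = \left(3916 + 2381\right) + 715 = 6297 + 715 = 7012$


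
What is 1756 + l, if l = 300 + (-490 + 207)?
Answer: 1773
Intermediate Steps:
l = 17 (l = 300 - 283 = 17)
1756 + l = 1756 + 17 = 1773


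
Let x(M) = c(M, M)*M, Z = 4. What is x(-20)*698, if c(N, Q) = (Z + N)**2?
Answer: -3573760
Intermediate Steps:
c(N, Q) = (4 + N)**2
x(M) = M*(4 + M)**2 (x(M) = (4 + M)**2*M = M*(4 + M)**2)
x(-20)*698 = -20*(4 - 20)**2*698 = -20*(-16)**2*698 = -20*256*698 = -5120*698 = -3573760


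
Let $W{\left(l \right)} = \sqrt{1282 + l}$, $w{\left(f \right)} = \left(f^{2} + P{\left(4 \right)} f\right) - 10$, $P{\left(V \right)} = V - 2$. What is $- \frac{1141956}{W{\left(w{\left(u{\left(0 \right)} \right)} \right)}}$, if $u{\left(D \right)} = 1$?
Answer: $- \frac{380652 \sqrt{51}}{85} \approx -31981.0$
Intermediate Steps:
$P{\left(V \right)} = -2 + V$ ($P{\left(V \right)} = V - 2 = -2 + V$)
$w{\left(f \right)} = -10 + f^{2} + 2 f$ ($w{\left(f \right)} = \left(f^{2} + \left(-2 + 4\right) f\right) - 10 = \left(f^{2} + 2 f\right) - 10 = -10 + f^{2} + 2 f$)
$- \frac{1141956}{W{\left(w{\left(u{\left(0 \right)} \right)} \right)}} = - \frac{1141956}{\sqrt{1282 + \left(-10 + 1^{2} + 2 \cdot 1\right)}} = - \frac{1141956}{\sqrt{1282 + \left(-10 + 1 + 2\right)}} = - \frac{1141956}{\sqrt{1282 - 7}} = - \frac{1141956}{\sqrt{1275}} = - \frac{1141956}{5 \sqrt{51}} = - 1141956 \frac{\sqrt{51}}{255} = - \frac{380652 \sqrt{51}}{85}$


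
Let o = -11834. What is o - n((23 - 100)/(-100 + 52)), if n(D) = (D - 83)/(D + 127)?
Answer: -73047375/6173 ≈ -11833.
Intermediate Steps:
n(D) = (-83 + D)/(127 + D)
o - n((23 - 100)/(-100 + 52)) = -11834 - (-83 + (23 - 100)/(-100 + 52))/(127 + (23 - 100)/(-100 + 52)) = -11834 - (-83 - 77/(-48))/(127 - 77/(-48)) = -11834 - (-83 - 77*(-1/48))/(127 - 77*(-1/48)) = -11834 - (-83 + 77/48)/(127 + 77/48) = -11834 - (-3907)/(6173/48*48) = -11834 - 48*(-3907)/(6173*48) = -11834 - 1*(-3907/6173) = -11834 + 3907/6173 = -73047375/6173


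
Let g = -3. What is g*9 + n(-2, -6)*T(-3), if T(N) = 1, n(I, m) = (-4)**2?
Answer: -11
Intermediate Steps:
n(I, m) = 16
g*9 + n(-2, -6)*T(-3) = -3*9 + 16*1 = -27 + 16 = -11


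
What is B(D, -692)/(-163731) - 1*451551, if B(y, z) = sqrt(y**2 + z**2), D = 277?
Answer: -451551 - sqrt(555593)/163731 ≈ -4.5155e+5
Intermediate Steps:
B(D, -692)/(-163731) - 1*451551 = sqrt(277**2 + (-692)**2)/(-163731) - 1*451551 = sqrt(76729 + 478864)*(-1/163731) - 451551 = sqrt(555593)*(-1/163731) - 451551 = -sqrt(555593)/163731 - 451551 = -451551 - sqrt(555593)/163731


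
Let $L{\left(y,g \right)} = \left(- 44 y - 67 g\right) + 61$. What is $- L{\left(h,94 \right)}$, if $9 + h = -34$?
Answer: $4345$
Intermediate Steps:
$h = -43$ ($h = -9 - 34 = -43$)
$L{\left(y,g \right)} = 61 - 67 g - 44 y$ ($L{\left(y,g \right)} = \left(- 67 g - 44 y\right) + 61 = 61 - 67 g - 44 y$)
$- L{\left(h,94 \right)} = - (61 - 6298 - -1892) = - (61 - 6298 + 1892) = \left(-1\right) \left(-4345\right) = 4345$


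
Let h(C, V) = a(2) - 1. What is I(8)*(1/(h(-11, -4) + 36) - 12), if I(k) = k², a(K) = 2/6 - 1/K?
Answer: -160128/209 ≈ -766.16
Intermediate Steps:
a(K) = ⅓ - 1/K (a(K) = 2*(⅙) - 1/K = ⅓ - 1/K)
h(C, V) = -7/6 (h(C, V) = (⅓)*(-3 + 2)/2 - 1 = (⅓)*(½)*(-1) - 1 = -⅙ - 1 = -7/6)
I(8)*(1/(h(-11, -4) + 36) - 12) = 8²*(1/(-7/6 + 36) - 12) = 64*(1/(209/6) - 12) = 64*(6/209 - 12) = 64*(-2502/209) = -160128/209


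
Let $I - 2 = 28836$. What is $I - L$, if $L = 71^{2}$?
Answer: $23797$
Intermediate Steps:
$I = 28838$ ($I = 2 + 28836 = 28838$)
$L = 5041$
$I - L = 28838 - 5041 = 23797$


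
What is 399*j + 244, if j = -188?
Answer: -74768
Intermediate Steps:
399*j + 244 = 399*(-188) + 244 = -75012 + 244 = -74768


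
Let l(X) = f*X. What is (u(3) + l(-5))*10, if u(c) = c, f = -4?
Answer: 230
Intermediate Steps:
l(X) = -4*X
(u(3) + l(-5))*10 = (3 - 4*(-5))*10 = (3 + 20)*10 = 23*10 = 230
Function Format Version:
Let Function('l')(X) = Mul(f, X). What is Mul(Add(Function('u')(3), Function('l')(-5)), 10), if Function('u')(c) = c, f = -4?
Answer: 230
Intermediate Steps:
Function('l')(X) = Mul(-4, X)
Mul(Add(Function('u')(3), Function('l')(-5)), 10) = Mul(Add(3, Mul(-4, -5)), 10) = Mul(Add(3, 20), 10) = Mul(23, 10) = 230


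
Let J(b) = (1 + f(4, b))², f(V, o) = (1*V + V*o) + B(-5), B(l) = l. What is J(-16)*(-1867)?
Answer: -7647232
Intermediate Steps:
f(V, o) = -5 + V + V*o (f(V, o) = (1*V + V*o) - 5 = (V + V*o) - 5 = -5 + V + V*o)
J(b) = 16*b² (J(b) = (1 + (-5 + 4 + 4*b))² = (1 + (-1 + 4*b))² = (4*b)² = 16*b²)
J(-16)*(-1867) = (16*(-16)²)*(-1867) = (16*256)*(-1867) = 4096*(-1867) = -7647232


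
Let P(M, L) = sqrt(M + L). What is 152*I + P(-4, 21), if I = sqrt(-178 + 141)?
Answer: sqrt(17) + 152*I*sqrt(37) ≈ 4.1231 + 924.58*I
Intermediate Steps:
P(M, L) = sqrt(L + M)
I = I*sqrt(37) (I = sqrt(-37) = I*sqrt(37) ≈ 6.0828*I)
152*I + P(-4, 21) = 152*(I*sqrt(37)) + sqrt(21 - 4) = 152*I*sqrt(37) + sqrt(17) = sqrt(17) + 152*I*sqrt(37)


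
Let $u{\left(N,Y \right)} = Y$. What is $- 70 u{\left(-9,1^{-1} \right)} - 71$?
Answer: $-141$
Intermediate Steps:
$- 70 u{\left(-9,1^{-1} \right)} - 71 = - \frac{70}{1} - 71 = \left(-70\right) 1 - 71 = -70 - 71 = -141$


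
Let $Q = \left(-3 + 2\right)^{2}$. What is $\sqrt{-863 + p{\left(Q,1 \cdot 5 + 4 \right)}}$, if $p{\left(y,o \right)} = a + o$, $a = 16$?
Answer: $i \sqrt{838} \approx 28.948 i$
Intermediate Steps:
$Q = 1$ ($Q = \left(-1\right)^{2} = 1$)
$p{\left(y,o \right)} = 16 + o$
$\sqrt{-863 + p{\left(Q,1 \cdot 5 + 4 \right)}} = \sqrt{-863 + \left(16 + \left(1 \cdot 5 + 4\right)\right)} = \sqrt{-863 + \left(16 + \left(5 + 4\right)\right)} = \sqrt{-863 + \left(16 + 9\right)} = \sqrt{-863 + 25} = \sqrt{-838} = i \sqrt{838}$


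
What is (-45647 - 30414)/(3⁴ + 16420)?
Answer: -76061/16501 ≈ -4.6095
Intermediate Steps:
(-45647 - 30414)/(3⁴ + 16420) = -76061/(81 + 16420) = -76061/16501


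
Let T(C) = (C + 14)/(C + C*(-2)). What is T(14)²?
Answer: 4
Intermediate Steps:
T(C) = -(14 + C)/C (T(C) = (14 + C)/(C - 2*C) = (14 + C)/((-C)) = (14 + C)*(-1/C) = -(14 + C)/C)
T(14)² = ((-14 - 1*14)/14)² = ((-14 - 14)/14)² = ((1/14)*(-28))² = (-2)² = 4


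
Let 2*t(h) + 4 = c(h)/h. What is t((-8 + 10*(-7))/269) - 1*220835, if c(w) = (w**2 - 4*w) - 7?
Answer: -9266787353/41964 ≈ -2.2083e+5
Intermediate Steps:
c(w) = -7 + w**2 - 4*w
t(h) = -2 + (-7 + h**2 - 4*h)/(2*h) (t(h) = -2 + ((-7 + h**2 - 4*h)/h)/2 = -2 + (-7 + h**2 - 4*h)/(2*h))
t((-8 + 10*(-7))/269) - 1*220835 = (-4 + ((-8 + 10*(-7))/269)/2 - 7*269/(-8 + 10*(-7))/2) - 1*220835 = (-4 + ((-8 - 70)*(1/269))/2 - 7*269/(-8 - 70)/2) - 220835 = (-4 + (-78*1/269)/2 - 7/(2*((-78*1/269)))) - 220835 = (-4 + (1/2)*(-78/269) - 7/(2*(-78/269))) - 220835 = (-4 - 39/269 - 7/2*(-269/78)) - 220835 = (-4 - 39/269 + 1883/156) - 220835 = 332587/41964 - 220835 = -9266787353/41964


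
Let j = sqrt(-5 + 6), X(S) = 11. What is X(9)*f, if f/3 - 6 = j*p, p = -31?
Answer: -825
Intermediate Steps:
j = 1 (j = sqrt(1) = 1)
f = -75 (f = 18 + 3*(1*(-31)) = 18 + 3*(-31) = 18 - 93 = -75)
X(9)*f = 11*(-75) = -825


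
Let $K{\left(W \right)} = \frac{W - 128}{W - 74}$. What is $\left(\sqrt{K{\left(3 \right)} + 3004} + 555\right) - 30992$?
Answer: $-30437 + \frac{\sqrt{15152039}}{71} \approx -30382.0$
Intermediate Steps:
$K{\left(W \right)} = \frac{-128 + W}{-74 + W}$
$\left(\sqrt{K{\left(3 \right)} + 3004} + 555\right) - 30992 = \left(\sqrt{\frac{-128 + 3}{-74 + 3} + 3004} + 555\right) - 30992 = \left(\sqrt{\frac{1}{-71} \left(-125\right) + 3004} + 555\right) - 30992 = \left(\sqrt{\left(- \frac{1}{71}\right) \left(-125\right) + 3004} + 555\right) - 30992 = \left(\sqrt{\frac{125}{71} + 3004} + 555\right) - 30992 = \left(\sqrt{\frac{213409}{71}} + 555\right) - 30992 = \left(\frac{\sqrt{15152039}}{71} + 555\right) - 30992 = \left(555 + \frac{\sqrt{15152039}}{71}\right) - 30992 = -30437 + \frac{\sqrt{15152039}}{71}$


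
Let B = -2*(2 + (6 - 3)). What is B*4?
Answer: -40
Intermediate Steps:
B = -10 (B = -2*(2 + 3) = -2*5 = -10)
B*4 = -10*4 = -40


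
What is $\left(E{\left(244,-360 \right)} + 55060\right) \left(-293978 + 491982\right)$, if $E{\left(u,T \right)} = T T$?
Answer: $36563418640$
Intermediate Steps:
$E{\left(u,T \right)} = T^{2}$
$\left(E{\left(244,-360 \right)} + 55060\right) \left(-293978 + 491982\right) = \left(\left(-360\right)^{2} + 55060\right) \left(-293978 + 491982\right) = \left(129600 + 55060\right) 198004 = 184660 \cdot 198004 = 36563418640$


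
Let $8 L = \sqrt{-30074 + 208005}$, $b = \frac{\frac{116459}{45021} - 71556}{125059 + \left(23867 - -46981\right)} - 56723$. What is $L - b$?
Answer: $\frac{500296056739198}{8819929047} + \frac{\sqrt{177931}}{8} \approx 56776.0$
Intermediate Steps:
$b = - \frac{500296056739198}{8819929047}$ ($b = \frac{116459 \cdot \frac{1}{45021} - 71556}{125059 + \left(23867 + 46981\right)} - 56723 = \frac{\frac{116459}{45021} - 71556}{125059 + 70848} - 56723 = - \frac{3221406217}{45021 \cdot 195907} - 56723 = \left(- \frac{3221406217}{45021}\right) \frac{1}{195907} - 56723 = - \frac{3221406217}{8819929047} - 56723 = - \frac{500296056739198}{8819929047} \approx -56723.0$)
$L = \frac{\sqrt{177931}}{8}$ ($L = \frac{\sqrt{-30074 + 208005}}{8} = \frac{\sqrt{177931}}{8} \approx 52.727$)
$L - b = \frac{\sqrt{177931}}{8} - - \frac{500296056739198}{8819929047} = \frac{\sqrt{177931}}{8} + \frac{500296056739198}{8819929047} = \frac{500296056739198}{8819929047} + \frac{\sqrt{177931}}{8}$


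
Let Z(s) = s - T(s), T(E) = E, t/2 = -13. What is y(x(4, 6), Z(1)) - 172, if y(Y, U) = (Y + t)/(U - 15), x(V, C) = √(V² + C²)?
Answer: -2554/15 - 2*√13/15 ≈ -170.75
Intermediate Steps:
t = -26 (t = 2*(-13) = -26)
x(V, C) = √(C² + V²)
Z(s) = 0 (Z(s) = s - s = 0)
y(Y, U) = (-26 + Y)/(-15 + U) (y(Y, U) = (Y - 26)/(U - 15) = (-26 + Y)/(-15 + U))
y(x(4, 6), Z(1)) - 172 = (-26 + √(6² + 4²))/(-15 + 0) - 172 = (-26 + √(36 + 16))/(-15) - 172 = -(-26 + √52)/15 - 172 = -(-26 + 2*√13)/15 - 172 = (26/15 - 2*√13/15) - 172 = -2554/15 - 2*√13/15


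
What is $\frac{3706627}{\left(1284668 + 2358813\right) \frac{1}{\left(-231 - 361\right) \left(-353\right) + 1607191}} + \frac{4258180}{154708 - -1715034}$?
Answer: $\frac{6293422500372483829}{3406184725951} \approx 1.8476 \cdot 10^{6}$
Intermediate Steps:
$\frac{3706627}{\left(1284668 + 2358813\right) \frac{1}{\left(-231 - 361\right) \left(-353\right) + 1607191}} + \frac{4258180}{154708 - -1715034} = \frac{3706627}{3643481 \frac{1}{\left(-592\right) \left(-353\right) + 1607191}} + \frac{4258180}{154708 + 1715034} = \frac{3706627}{3643481 \frac{1}{208976 + 1607191}} + \frac{4258180}{1869742} = \frac{3706627}{3643481 \cdot \frac{1}{1816167}} + 4258180 \cdot \frac{1}{1869742} = \frac{3706627}{3643481 \cdot \frac{1}{1816167}} + \frac{2129090}{934871} = \frac{3706627}{\frac{3643481}{1816167}} + \frac{2129090}{934871} = 3706627 \cdot \frac{1816167}{3643481} + \frac{2129090}{934871} = \frac{6731853638709}{3643481} + \frac{2129090}{934871} = \frac{6293422500372483829}{3406184725951}$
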